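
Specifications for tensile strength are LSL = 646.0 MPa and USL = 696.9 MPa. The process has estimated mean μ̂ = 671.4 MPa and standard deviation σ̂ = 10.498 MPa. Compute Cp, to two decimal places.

0.81

Cp = (USL − LSL) / (6σ̂) = (696.9 − 646.0) / (6 × 10.498) = 50.9000 / 62.9880 = 0.8081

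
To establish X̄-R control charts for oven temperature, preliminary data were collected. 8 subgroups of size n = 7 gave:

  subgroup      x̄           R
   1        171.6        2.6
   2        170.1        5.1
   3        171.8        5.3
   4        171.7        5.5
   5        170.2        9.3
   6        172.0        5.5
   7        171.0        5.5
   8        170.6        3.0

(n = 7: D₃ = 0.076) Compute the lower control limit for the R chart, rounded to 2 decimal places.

R̄ = (2.6 + 5.1 + 5.3 + 5.5 + 9.3 + 5.5 + 5.5 + 3.0) / 8 = 41.8000 / 8 = 5.2250
LCL_R = D₃·R̄ = 0.076 × 5.2250 = 0.3971

0.40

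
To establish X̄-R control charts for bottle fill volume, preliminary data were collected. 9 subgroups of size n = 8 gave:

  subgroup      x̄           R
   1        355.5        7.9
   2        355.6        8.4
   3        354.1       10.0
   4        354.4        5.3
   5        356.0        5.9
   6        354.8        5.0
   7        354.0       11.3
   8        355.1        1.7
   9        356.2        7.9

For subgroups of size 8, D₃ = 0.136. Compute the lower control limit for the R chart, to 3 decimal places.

R̄ = (7.9 + 8.4 + 10.0 + 5.3 + 5.9 + 5.0 + 11.3 + 1.7 + 7.9) / 9 = 63.4000 / 9 = 7.0444
LCL_R = D₃·R̄ = 0.136 × 7.0444 = 0.9580

0.958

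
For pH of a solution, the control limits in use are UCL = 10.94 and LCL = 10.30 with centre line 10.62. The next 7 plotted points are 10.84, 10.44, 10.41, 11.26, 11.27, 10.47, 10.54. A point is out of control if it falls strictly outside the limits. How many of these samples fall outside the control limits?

Compare each point to [10.30, 10.94]: sample 4 = 11.26 > UCL; sample 5 = 11.27 > UCL.

2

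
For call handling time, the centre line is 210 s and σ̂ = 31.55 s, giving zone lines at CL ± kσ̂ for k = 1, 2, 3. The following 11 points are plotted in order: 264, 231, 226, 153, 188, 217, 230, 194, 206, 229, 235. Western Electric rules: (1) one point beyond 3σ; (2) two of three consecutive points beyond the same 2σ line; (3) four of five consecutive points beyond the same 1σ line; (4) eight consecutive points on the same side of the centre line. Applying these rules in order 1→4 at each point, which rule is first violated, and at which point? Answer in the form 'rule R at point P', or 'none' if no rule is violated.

none

Zone of each point (C = within 1σ̂, B = 1σ̂–2σ̂, A = 2σ̂–3σ̂, * = beyond 3σ̂; sign = side of CL): 1:+B, 2:+C, 3:+C, 4:-B, 5:-C, 6:+C, 7:+C, 8:-C, 9:-C, 10:+C, 11:+C
No rule fires across all 11 points.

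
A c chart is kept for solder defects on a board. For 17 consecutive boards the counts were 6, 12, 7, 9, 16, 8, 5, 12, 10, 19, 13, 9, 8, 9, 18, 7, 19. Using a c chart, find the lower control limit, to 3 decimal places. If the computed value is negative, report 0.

c̄ = (6 + 12 + 7 + 9 + 16 + 8 + 5 + 12 + 10 + 19 + 13 + 9 + 8 + 9 + 18 + 7 + 19) / 17 = 187 / 17 = 11.0000
LCL = c̄ − 3√c̄ = 11.0000 − 3 × 3.3166 = 1.0501

1.050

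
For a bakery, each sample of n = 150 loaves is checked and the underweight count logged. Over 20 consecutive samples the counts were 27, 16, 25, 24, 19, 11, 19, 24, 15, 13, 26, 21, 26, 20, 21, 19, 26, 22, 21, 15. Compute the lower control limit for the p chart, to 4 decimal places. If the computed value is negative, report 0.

p̄ = Σdᵢ / (k·n) = 410 / (20 × 150) = 0.13667
LCL = p̄ − 3·√(p̄(1−p̄)/n) = 0.13667 − 3 × 0.02805 = 0.05253

0.0525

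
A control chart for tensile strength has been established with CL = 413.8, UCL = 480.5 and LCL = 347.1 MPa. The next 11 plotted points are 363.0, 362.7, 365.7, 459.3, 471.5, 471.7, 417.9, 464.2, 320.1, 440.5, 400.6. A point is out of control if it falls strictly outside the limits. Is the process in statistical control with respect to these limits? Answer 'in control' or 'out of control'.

Compare each point to [347.1, 480.5]: sample 9 = 320.1 < LCL.

out of control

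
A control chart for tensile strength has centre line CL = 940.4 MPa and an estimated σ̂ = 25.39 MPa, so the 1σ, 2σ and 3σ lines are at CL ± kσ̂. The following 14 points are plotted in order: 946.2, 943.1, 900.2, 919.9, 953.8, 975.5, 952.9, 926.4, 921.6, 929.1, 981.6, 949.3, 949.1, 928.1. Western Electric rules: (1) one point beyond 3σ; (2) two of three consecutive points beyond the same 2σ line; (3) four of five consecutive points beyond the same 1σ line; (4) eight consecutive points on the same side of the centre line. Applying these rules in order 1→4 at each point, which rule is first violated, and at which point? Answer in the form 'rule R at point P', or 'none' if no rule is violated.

none

Zone of each point (C = within 1σ̂, B = 1σ̂–2σ̂, A = 2σ̂–3σ̂, * = beyond 3σ̂; sign = side of CL): 1:+C, 2:+C, 3:-B, 4:-C, 5:+C, 6:+B, 7:+C, 8:-C, 9:-C, 10:-C, 11:+B, 12:+C, 13:+C, 14:-C
No rule fires across all 14 points.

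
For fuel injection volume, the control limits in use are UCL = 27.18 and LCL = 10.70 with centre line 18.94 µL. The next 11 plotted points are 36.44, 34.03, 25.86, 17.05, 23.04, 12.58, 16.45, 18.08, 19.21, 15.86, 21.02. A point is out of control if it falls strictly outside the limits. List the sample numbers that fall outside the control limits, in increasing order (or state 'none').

1, 2

Compare each point to [10.70, 27.18]: sample 1 = 36.44 > UCL; sample 2 = 34.03 > UCL.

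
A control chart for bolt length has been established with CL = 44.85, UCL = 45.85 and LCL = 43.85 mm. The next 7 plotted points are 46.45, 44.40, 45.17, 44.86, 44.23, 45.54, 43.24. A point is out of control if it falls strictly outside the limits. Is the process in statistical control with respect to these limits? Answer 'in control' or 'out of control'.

out of control

Compare each point to [43.85, 45.85]: sample 1 = 46.45 > UCL; sample 7 = 43.24 < LCL.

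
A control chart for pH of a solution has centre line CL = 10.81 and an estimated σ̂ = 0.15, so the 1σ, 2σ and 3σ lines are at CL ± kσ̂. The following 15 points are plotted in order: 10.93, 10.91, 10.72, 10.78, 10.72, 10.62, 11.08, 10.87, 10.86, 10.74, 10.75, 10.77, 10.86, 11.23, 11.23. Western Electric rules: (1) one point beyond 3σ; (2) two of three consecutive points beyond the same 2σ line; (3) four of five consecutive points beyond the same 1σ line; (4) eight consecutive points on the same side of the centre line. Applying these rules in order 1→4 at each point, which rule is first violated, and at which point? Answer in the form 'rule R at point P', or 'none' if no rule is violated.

Zone of each point (C = within 1σ̂, B = 1σ̂–2σ̂, A = 2σ̂–3σ̂, * = beyond 3σ̂; sign = side of CL): 1:+C, 2:+C, 3:-C, 4:-C, 5:-C, 6:-B, 7:+B, 8:+C, 9:+C, 10:-C, 11:-C, 12:-C, 13:+C, 14:+A, 15:+A
Rule 2 (two of three consecutive points beyond the same 2σ limit) is satisfied at point 15.

rule 2 at point 15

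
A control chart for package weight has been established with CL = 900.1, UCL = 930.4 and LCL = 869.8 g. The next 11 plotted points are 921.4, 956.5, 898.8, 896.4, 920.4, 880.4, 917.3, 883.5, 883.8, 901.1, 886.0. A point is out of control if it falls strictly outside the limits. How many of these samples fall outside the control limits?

Compare each point to [869.8, 930.4]: sample 2 = 956.5 > UCL.

1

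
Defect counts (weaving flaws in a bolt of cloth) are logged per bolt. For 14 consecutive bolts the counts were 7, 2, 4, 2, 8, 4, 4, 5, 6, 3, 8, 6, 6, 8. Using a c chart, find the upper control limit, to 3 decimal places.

12.065

c̄ = (7 + 2 + 4 + 2 + 8 + 4 + 4 + 5 + 6 + 3 + 8 + 6 + 6 + 8) / 14 = 73 / 14 = 5.2143
UCL = c̄ + 3√c̄ = 5.2143 + 3 × √5.2143 = 5.2143 + 3 × 2.2835 = 12.0647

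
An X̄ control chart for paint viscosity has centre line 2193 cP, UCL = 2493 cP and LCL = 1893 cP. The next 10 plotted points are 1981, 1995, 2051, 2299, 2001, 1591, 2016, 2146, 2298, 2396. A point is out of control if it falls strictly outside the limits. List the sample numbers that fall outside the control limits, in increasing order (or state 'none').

6

Compare each point to [1893, 2493]: sample 6 = 1591 < LCL.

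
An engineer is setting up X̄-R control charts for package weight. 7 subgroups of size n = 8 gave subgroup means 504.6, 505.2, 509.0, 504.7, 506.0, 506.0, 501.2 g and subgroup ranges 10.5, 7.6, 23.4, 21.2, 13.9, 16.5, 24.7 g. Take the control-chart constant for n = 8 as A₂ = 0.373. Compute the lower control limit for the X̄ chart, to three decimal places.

X̄̄ = (504.6 + 505.2 + 509.0 + 504.7 + 506.0 + 506.0 + 501.2) / 7 = 3536.7000 / 7 = 505.2429
R̄ = (10.5 + 7.6 + 23.4 + 21.2 + 13.9 + 16.5 + 24.7) / 7 = 117.8000 / 7 = 16.8286
LCL = X̄̄ − A₂·R̄ = 505.2429 − 0.373 × 16.8286 = 498.9658

498.966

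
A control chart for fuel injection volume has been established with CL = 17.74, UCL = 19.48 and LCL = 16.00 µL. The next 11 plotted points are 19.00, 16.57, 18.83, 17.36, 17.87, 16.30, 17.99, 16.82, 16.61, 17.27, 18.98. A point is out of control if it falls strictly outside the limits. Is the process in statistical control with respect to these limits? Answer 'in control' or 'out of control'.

All 11 points lie within [16.00, 19.48].

in control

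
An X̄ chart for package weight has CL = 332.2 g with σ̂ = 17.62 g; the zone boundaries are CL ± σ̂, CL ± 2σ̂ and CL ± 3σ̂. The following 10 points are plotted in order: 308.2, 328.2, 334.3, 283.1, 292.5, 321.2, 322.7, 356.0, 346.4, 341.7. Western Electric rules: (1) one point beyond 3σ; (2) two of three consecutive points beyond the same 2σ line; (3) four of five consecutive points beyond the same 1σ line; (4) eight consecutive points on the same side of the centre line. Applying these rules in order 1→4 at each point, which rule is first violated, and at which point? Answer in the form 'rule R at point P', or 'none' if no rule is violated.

Zone of each point (C = within 1σ̂, B = 1σ̂–2σ̂, A = 2σ̂–3σ̂, * = beyond 3σ̂; sign = side of CL): 1:-B, 2:-C, 3:+C, 4:-A, 5:-A, 6:-C, 7:-C, 8:+B, 9:+C, 10:+C
Rule 2 (two of three consecutive points beyond the same 2σ limit) is satisfied at point 5.

rule 2 at point 5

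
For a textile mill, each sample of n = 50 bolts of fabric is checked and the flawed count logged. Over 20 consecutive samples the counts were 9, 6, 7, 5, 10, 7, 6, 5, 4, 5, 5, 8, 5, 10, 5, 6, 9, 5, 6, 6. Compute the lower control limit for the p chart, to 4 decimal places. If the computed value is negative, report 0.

p̄ = Σdᵢ / (k·n) = 129 / (20 × 50) = 0.12900
LCL = p̄ − 3·√(p̄(1−p̄)/n) = 0.12900 − 3 × 0.04740 = -0.01321 → 0 (negative, so LCL = 0)

0.0000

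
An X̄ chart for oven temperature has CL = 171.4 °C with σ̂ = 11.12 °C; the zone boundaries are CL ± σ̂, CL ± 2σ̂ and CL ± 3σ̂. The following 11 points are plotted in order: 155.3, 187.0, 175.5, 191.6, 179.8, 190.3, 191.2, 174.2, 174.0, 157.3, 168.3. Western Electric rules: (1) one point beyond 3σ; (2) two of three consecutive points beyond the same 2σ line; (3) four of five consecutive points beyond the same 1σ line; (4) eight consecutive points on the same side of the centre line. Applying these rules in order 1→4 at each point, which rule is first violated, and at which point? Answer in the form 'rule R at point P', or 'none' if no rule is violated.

rule 4 at point 9

Zone of each point (C = within 1σ̂, B = 1σ̂–2σ̂, A = 2σ̂–3σ̂, * = beyond 3σ̂; sign = side of CL): 1:-B, 2:+B, 3:+C, 4:+B, 5:+C, 6:+B, 7:+B, 8:+C, 9:+C, 10:-B, 11:-C
Rule 4 (eight consecutive points on the same side of the centre line) is satisfied at point 9.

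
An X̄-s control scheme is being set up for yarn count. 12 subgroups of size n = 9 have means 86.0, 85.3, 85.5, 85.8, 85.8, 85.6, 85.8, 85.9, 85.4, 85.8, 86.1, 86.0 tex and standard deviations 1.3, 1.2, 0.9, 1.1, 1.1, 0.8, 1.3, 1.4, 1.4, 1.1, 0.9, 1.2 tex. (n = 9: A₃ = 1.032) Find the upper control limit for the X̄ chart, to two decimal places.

X̄̄ = (86.0 + 85.3 + 85.5 + 85.8 + 85.8 + 85.6 + 85.8 + 85.9 + 85.4 + 85.8 + 86.1 + 86.0) / 12 = 85.7500
s̄ = (1.3 + 1.2 + 0.9 + 1.1 + 1.1 + 0.8 + 1.3 + 1.4 + 1.4 + 1.1 + 0.9 + 1.2) / 12 = 1.1417
UCL = X̄̄ + A₃·s̄ = 85.7500 + 1.032 × 1.1417 = 86.9282

86.93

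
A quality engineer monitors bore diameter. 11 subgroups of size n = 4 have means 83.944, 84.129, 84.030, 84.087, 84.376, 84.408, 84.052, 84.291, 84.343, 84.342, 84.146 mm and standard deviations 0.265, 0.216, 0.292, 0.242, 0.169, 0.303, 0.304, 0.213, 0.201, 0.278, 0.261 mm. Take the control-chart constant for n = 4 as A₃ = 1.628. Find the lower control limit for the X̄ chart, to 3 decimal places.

X̄̄ = (83.944 + 84.129 + 84.030 + 84.087 + 84.376 + 84.408 + 84.052 + 84.291 + 84.343 + 84.342 + 84.146) / 11 = 84.1953
s̄ = (0.265 + 0.216 + 0.292 + 0.242 + 0.169 + 0.303 + 0.304 + 0.213 + 0.201 + 0.278 + 0.261) / 11 = 0.2495
LCL = X̄̄ − A₃·s̄ = 84.1953 − 1.628 × 0.2495 = 83.7892

83.789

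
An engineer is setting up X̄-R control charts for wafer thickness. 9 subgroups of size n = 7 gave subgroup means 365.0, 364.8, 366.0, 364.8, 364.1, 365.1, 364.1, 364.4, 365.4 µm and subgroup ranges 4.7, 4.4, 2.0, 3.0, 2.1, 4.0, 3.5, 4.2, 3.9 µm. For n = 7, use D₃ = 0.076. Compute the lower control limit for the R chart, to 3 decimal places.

R̄ = (4.7 + 4.4 + 2.0 + 3.0 + 2.1 + 4.0 + 3.5 + 4.2 + 3.9) / 9 = 31.8000 / 9 = 3.5333
LCL_R = D₃·R̄ = 0.076 × 3.5333 = 0.2685

0.269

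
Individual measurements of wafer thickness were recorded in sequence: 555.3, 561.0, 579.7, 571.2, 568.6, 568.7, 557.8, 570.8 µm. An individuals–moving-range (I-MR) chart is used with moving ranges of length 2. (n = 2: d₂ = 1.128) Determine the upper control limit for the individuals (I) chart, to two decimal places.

589.24

X̄ = (555.3 + 561.0 + 579.7 + 571.2 + 568.6 + 568.7 + 557.8 + 570.8) / 8 = 566.6375
Moving ranges: 5.7, 18.7, 8.5, 2.6, 0.1, 10.9, 13.0; M̄R̄ = 59.5000 / 7 = 8.5000
UCL = X̄ + 3·M̄R̄/d₂ = 566.6375 + 3 × 8.5000 / 1.128 = 589.2439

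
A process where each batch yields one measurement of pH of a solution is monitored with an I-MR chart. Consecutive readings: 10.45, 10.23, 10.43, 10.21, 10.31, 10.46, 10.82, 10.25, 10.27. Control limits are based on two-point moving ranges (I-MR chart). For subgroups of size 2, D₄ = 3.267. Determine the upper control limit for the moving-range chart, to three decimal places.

Moving ranges: 0.22, 0.20, 0.22, 0.10, 0.15, 0.36, 0.57, 0.02; M̄R̄ = 1.8400 / 8 = 0.2300
UCL_MR = D₄·M̄R̄ = 3.267 × 0.2300 = 0.7514

0.751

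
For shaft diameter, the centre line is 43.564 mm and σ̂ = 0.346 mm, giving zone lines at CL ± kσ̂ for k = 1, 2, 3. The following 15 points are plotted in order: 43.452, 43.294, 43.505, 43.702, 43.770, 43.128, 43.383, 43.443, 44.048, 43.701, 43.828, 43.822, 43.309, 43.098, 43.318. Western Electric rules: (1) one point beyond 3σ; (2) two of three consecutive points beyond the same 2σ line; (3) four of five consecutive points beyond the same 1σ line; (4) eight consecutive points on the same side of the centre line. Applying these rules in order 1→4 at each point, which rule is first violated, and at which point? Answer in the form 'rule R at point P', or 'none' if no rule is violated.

Zone of each point (C = within 1σ̂, B = 1σ̂–2σ̂, A = 2σ̂–3σ̂, * = beyond 3σ̂; sign = side of CL): 1:-C, 2:-C, 3:-C, 4:+C, 5:+C, 6:-B, 7:-C, 8:-C, 9:+B, 10:+C, 11:+C, 12:+C, 13:-C, 14:-B, 15:-C
No rule fires across all 15 points.

none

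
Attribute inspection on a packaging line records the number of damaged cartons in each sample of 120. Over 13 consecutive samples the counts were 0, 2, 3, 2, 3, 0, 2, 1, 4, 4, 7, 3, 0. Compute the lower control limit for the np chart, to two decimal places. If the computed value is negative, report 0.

0.00

p̄ = Σdᵢ / (k·n) = 31 / (13 × 120) = 0.01987
LCL = np̄ − 3·√(np̄(1−p̄)) = 2.3846 − 3 × 1.5288 = -2.2018 → 0 (negative, so LCL = 0)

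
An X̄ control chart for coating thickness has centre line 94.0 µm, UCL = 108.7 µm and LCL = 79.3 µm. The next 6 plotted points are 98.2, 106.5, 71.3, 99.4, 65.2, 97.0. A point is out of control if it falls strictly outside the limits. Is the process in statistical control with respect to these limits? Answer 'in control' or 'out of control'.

out of control

Compare each point to [79.3, 108.7]: sample 3 = 71.3 < LCL; sample 5 = 65.2 < LCL.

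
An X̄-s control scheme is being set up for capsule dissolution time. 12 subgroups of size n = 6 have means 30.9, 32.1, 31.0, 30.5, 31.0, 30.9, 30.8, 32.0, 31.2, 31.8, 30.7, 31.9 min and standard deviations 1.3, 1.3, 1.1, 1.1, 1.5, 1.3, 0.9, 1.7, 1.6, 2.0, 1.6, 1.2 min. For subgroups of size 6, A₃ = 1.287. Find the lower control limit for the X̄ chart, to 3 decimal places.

29.453

X̄̄ = (30.9 + 32.1 + 31.0 + 30.5 + 31.0 + 30.9 + 30.8 + 32.0 + 31.2 + 31.8 + 30.7 + 31.9) / 12 = 31.2333
s̄ = (1.3 + 1.3 + 1.1 + 1.1 + 1.5 + 1.3 + 0.9 + 1.7 + 1.6 + 2.0 + 1.6 + 1.2) / 12 = 1.3833
LCL = X̄̄ − A₃·s̄ = 31.2333 − 1.287 × 1.3833 = 29.4530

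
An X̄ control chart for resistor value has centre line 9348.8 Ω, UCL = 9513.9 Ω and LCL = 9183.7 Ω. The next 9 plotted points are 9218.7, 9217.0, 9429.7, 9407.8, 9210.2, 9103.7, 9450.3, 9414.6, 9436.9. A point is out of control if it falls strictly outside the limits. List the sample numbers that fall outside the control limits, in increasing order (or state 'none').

Compare each point to [9183.7, 9513.9]: sample 6 = 9103.7 < LCL.

6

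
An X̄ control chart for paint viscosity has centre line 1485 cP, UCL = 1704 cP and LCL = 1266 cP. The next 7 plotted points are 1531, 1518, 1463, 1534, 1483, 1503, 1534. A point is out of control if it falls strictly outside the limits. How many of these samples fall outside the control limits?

0

All 7 points lie within [1266, 1704].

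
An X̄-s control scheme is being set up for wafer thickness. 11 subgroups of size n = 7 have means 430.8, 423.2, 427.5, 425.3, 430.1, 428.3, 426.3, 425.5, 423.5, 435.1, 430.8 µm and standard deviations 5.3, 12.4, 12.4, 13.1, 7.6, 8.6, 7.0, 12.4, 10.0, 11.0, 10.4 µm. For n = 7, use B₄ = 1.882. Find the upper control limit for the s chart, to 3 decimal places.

s̄ = (5.3 + 12.4 + 12.4 + 13.1 + 7.6 + 8.6 + 7.0 + 12.4 + 10.0 + 11.0 + 10.4) / 11 = 10.0182
UCL_s = B₄·s̄ = 1.882 × 10.0182 = 18.8542

18.854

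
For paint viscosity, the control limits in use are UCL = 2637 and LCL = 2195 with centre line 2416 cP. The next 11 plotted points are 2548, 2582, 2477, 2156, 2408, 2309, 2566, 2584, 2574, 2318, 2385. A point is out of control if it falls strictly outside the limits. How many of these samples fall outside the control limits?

1

Compare each point to [2195, 2637]: sample 4 = 2156 < LCL.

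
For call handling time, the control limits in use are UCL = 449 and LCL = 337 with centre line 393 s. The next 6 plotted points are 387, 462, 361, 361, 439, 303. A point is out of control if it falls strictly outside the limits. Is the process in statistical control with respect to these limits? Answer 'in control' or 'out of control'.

Compare each point to [337, 449]: sample 2 = 462 > UCL; sample 6 = 303 < LCL.

out of control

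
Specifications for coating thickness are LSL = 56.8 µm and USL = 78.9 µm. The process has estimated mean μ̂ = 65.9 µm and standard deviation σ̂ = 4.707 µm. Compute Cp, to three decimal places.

Cp = (USL − LSL) / (6σ̂) = (78.9 − 56.8) / (6 × 4.707) = 22.1000 / 28.2420 = 0.7825

0.783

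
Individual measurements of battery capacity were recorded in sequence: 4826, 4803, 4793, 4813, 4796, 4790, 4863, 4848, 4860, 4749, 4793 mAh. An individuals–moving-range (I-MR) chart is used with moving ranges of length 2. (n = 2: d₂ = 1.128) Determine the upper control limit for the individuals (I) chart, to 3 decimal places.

X̄ = (4826 + 4803 + 4793 + 4813 + 4796 + 4790 + 4863 + 4848 + 4860 + 4749 + 4793) / 11 = 4812.1818
Moving ranges: 23, 10, 20, 17, 6, 73, 15, 12, 111, 44; M̄R̄ = 331.0000 / 10 = 33.1000
UCL = X̄ + 3·M̄R̄/d₂ = 4812.1818 + 3 × 33.1000 / 1.128 = 4900.2137

4900.214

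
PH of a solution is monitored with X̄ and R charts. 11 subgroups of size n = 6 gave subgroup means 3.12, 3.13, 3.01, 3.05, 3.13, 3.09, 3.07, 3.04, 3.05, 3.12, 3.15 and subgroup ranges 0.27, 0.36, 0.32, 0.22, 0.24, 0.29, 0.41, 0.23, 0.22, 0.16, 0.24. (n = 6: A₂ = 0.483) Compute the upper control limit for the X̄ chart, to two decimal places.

X̄̄ = (3.12 + 3.13 + 3.01 + 3.05 + 3.13 + 3.09 + 3.07 + 3.04 + 3.05 + 3.12 + 3.15) / 11 = 33.9600 / 11 = 3.0873
R̄ = (0.27 + 0.36 + 0.32 + 0.22 + 0.24 + 0.29 + 0.41 + 0.23 + 0.22 + 0.16 + 0.24) / 11 = 2.9600 / 11 = 0.2691
UCL = X̄̄ + A₂·R̄ = 3.0873 + 0.483 × 0.2691 = 3.2172

3.22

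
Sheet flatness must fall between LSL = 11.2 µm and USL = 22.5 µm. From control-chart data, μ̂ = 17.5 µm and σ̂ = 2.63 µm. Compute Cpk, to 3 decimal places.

0.634

Cpu = (USL − μ̂) / (3σ̂) = (22.5 − 17.5) / (3 × 2.63) = 0.6337; Cpl = (μ̂ − LSL) / (3σ̂) = (17.5 − 11.2) / (3 × 2.63) = 0.7985; Cpk = min(Cpu, Cpl) = 0.6337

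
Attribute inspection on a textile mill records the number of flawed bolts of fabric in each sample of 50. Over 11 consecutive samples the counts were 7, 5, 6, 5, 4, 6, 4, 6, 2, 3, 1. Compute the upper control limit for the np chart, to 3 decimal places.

10.498

p̄ = Σdᵢ / (k·n) = 49 / (11 × 50) = 0.08909
UCL = np̄ + 3·√(np̄(1−p̄)) = 4.4545 + 3 × √(4.4545×0.91091) = 4.4545 + 3 × 2.0144 = 10.4977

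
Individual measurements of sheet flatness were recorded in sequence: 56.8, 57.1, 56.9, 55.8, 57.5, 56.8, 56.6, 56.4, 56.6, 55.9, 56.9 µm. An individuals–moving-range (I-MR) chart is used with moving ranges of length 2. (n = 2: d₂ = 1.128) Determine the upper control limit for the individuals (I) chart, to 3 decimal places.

58.339

X̄ = (56.8 + 57.1 + 56.9 + 55.8 + 57.5 + 56.8 + 56.6 + 56.4 + 56.6 + 55.9 + 56.9) / 11 = 56.6636
Moving ranges: 0.3, 0.2, 1.1, 1.7, 0.7, 0.2, 0.2, 0.2, 0.7, 1.0; M̄R̄ = 6.3000 / 10 = 0.6300
UCL = X̄ + 3·M̄R̄/d₂ = 56.6636 + 3 × 0.6300 / 1.128 = 58.3392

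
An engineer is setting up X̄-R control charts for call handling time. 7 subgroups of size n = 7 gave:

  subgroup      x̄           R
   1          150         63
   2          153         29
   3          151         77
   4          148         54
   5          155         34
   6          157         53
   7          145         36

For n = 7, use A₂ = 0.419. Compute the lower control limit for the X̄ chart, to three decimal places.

X̄̄ = (150 + 153 + 151 + 148 + 155 + 157 + 145) / 7 = 1059.0000 / 7 = 151.2857
R̄ = (63 + 29 + 77 + 54 + 34 + 53 + 36) / 7 = 346.0000 / 7 = 49.4286
LCL = X̄̄ − A₂·R̄ = 151.2857 − 0.419 × 49.4286 = 130.5751

130.575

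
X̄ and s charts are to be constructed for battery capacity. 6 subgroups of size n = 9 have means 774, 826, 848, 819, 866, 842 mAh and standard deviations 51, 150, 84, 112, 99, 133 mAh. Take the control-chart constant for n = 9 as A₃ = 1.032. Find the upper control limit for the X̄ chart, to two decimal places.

X̄̄ = (774 + 826 + 848 + 819 + 866 + 842) / 6 = 829.1667
s̄ = (51 + 150 + 84 + 112 + 99 + 133) / 6 = 104.8333
UCL = X̄̄ + A₃·s̄ = 829.1667 + 1.032 × 104.8333 = 937.3547

937.35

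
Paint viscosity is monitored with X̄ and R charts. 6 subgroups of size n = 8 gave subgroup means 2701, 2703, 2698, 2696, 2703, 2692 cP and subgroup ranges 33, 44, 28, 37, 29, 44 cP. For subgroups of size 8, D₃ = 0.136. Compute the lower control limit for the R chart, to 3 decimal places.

R̄ = (33 + 44 + 28 + 37 + 29 + 44) / 6 = 215.0000 / 6 = 35.8333
LCL_R = D₃·R̄ = 0.136 × 35.8333 = 4.8733

4.873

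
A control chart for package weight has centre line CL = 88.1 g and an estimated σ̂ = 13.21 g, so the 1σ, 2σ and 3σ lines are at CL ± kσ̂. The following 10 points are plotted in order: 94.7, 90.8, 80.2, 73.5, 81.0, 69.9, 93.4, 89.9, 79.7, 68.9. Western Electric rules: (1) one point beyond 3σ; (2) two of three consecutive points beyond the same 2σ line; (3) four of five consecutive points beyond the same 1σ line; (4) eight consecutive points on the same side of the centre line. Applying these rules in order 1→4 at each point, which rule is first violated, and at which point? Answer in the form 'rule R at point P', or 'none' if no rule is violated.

Zone of each point (C = within 1σ̂, B = 1σ̂–2σ̂, A = 2σ̂–3σ̂, * = beyond 3σ̂; sign = side of CL): 1:+C, 2:+C, 3:-C, 4:-B, 5:-C, 6:-B, 7:+C, 8:+C, 9:-C, 10:-B
No rule fires across all 10 points.

none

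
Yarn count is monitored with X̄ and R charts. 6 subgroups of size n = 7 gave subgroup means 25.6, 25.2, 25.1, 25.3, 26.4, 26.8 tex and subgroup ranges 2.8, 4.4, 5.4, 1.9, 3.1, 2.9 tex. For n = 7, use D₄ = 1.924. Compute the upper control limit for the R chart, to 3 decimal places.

R̄ = (2.8 + 4.4 + 5.4 + 1.9 + 3.1 + 2.9) / 6 = 20.5000 / 6 = 3.4167
UCL_R = D₄·R̄ = 1.924 × 3.4167 = 6.5737

6.574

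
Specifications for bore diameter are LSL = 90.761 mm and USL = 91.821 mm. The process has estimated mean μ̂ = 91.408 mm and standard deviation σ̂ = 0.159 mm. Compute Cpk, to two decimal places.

0.87

Cpu = (USL − μ̂) / (3σ̂) = (91.821 − 91.408) / (3 × 0.159) = 0.8658; Cpl = (μ̂ − LSL) / (3σ̂) = (91.408 − 90.761) / (3 × 0.159) = 1.3564; Cpk = min(Cpu, Cpl) = 0.8658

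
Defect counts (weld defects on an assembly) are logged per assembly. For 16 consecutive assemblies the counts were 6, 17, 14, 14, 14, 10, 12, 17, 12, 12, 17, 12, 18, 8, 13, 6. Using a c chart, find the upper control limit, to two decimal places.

c̄ = (6 + 17 + 14 + 14 + 14 + 10 + 12 + 17 + 12 + 12 + 17 + 12 + 18 + 8 + 13 + 6) / 16 = 202 / 16 = 12.6250
UCL = c̄ + 3√c̄ = 12.6250 + 3 × √12.6250 = 12.6250 + 3 × 3.5532 = 23.2845

23.28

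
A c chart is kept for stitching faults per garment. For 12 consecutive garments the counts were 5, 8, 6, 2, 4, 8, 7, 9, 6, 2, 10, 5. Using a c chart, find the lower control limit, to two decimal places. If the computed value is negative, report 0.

c̄ = (5 + 8 + 6 + 2 + 4 + 8 + 7 + 9 + 6 + 2 + 10 + 5) / 12 = 72 / 12 = 6.0000
LCL = c̄ − 3√c̄ = 6.0000 − 3 × 2.4495 = -1.3485 → 0 (cannot be negative)

0.00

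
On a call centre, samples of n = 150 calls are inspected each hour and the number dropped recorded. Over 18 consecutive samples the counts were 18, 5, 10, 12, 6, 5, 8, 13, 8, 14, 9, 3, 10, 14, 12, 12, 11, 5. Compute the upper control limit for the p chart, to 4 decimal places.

p̄ = Σdᵢ / (k·n) = 175 / (18 × 150) = 0.06481
UCL = p̄ + 3·√(p̄(1−p̄)/n) = 0.06481 + 3 × √(0.06481×0.93519/150) = 0.06481 + 3 × 0.02010 = 0.12512

0.1251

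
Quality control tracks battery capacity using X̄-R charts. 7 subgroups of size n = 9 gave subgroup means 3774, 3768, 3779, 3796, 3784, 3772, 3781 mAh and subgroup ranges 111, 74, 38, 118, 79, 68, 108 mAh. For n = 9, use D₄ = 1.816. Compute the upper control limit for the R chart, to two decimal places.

R̄ = (111 + 74 + 38 + 118 + 79 + 68 + 108) / 7 = 596.0000 / 7 = 85.1429
UCL_R = D₄·R̄ = 1.816 × 85.1429 = 154.6194

154.62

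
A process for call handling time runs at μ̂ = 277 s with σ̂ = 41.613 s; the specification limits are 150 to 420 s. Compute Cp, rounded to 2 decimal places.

Cp = (USL − LSL) / (6σ̂) = (420 − 150) / (6 × 41.613) = 270.0000 / 249.6780 = 1.0814

1.08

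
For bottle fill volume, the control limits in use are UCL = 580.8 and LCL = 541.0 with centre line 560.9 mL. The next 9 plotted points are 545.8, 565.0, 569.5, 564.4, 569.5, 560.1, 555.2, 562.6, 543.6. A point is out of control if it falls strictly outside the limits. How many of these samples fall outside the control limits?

0

All 9 points lie within [541.0, 580.8].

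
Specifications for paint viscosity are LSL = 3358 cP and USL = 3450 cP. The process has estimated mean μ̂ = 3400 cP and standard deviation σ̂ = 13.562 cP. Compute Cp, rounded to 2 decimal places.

Cp = (USL − LSL) / (6σ̂) = (3450 − 3358) / (6 × 13.562) = 92.0000 / 81.3720 = 1.1306

1.13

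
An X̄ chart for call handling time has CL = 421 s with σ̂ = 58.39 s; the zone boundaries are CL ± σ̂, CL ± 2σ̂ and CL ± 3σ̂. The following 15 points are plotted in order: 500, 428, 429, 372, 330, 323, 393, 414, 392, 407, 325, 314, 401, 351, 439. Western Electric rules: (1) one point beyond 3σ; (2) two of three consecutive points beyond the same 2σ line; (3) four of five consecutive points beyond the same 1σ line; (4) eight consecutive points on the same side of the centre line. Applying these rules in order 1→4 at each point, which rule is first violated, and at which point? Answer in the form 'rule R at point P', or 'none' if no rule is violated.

rule 4 at point 11

Zone of each point (C = within 1σ̂, B = 1σ̂–2σ̂, A = 2σ̂–3σ̂, * = beyond 3σ̂; sign = side of CL): 1:+B, 2:+C, 3:+C, 4:-C, 5:-B, 6:-B, 7:-C, 8:-C, 9:-C, 10:-C, 11:-B, 12:-B, 13:-C, 14:-B, 15:+C
Rule 4 (eight consecutive points on the same side of the centre line) is satisfied at point 11.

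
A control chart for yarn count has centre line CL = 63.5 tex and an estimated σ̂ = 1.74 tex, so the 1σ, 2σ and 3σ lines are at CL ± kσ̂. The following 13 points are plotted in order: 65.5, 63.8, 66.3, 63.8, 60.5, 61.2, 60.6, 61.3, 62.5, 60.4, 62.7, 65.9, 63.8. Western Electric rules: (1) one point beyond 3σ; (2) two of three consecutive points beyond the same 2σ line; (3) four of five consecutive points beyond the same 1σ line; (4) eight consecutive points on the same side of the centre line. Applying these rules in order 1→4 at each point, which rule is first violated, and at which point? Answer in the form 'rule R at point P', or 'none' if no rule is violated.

Zone of each point (C = within 1σ̂, B = 1σ̂–2σ̂, A = 2σ̂–3σ̂, * = beyond 3σ̂; sign = side of CL): 1:+B, 2:+C, 3:+B, 4:+C, 5:-B, 6:-B, 7:-B, 8:-B, 9:-C, 10:-B, 11:-C, 12:+B, 13:+C
Rule 3 (four of five consecutive points beyond the same 1σ limit) is satisfied at point 8.

rule 3 at point 8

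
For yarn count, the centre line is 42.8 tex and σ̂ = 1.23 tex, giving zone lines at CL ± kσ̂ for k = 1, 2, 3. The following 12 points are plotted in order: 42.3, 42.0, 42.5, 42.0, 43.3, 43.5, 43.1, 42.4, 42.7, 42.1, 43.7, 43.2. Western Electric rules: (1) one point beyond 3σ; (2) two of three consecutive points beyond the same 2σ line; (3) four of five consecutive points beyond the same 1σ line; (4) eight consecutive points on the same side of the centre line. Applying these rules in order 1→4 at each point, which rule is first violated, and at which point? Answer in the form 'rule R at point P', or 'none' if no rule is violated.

none

Zone of each point (C = within 1σ̂, B = 1σ̂–2σ̂, A = 2σ̂–3σ̂, * = beyond 3σ̂; sign = side of CL): 1:-C, 2:-C, 3:-C, 4:-C, 5:+C, 6:+C, 7:+C, 8:-C, 9:-C, 10:-C, 11:+C, 12:+C
No rule fires across all 12 points.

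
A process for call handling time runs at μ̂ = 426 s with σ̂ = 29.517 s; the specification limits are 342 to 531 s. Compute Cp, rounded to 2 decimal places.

Cp = (USL − LSL) / (6σ̂) = (531 − 342) / (6 × 29.517) = 189.0000 / 177.1020 = 1.0672

1.07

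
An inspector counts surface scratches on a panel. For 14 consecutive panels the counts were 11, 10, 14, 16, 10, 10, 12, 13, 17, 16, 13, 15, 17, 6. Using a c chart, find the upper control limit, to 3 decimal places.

23.614

c̄ = (11 + 10 + 14 + 16 + 10 + 10 + 12 + 13 + 17 + 16 + 13 + 15 + 17 + 6) / 14 = 180 / 14 = 12.8571
UCL = c̄ + 3√c̄ = 12.8571 + 3 × √12.8571 = 12.8571 + 3 × 3.5857 = 23.6142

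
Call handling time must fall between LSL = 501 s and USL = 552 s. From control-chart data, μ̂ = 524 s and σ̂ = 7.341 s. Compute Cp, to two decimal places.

Cp = (USL − LSL) / (6σ̂) = (552 − 501) / (6 × 7.341) = 51.0000 / 44.0460 = 1.1579

1.16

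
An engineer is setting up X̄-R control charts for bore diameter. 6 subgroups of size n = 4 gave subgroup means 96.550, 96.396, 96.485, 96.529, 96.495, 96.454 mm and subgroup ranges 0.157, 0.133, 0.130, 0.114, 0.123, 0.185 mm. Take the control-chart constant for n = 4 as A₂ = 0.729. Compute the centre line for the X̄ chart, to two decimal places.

96.48

X̄̄ = (96.550 + 96.396 + 96.485 + 96.529 + 96.495 + 96.454) / 6 = 578.9090 / 6 = 96.4848
CL = X̄̄ = 96.4848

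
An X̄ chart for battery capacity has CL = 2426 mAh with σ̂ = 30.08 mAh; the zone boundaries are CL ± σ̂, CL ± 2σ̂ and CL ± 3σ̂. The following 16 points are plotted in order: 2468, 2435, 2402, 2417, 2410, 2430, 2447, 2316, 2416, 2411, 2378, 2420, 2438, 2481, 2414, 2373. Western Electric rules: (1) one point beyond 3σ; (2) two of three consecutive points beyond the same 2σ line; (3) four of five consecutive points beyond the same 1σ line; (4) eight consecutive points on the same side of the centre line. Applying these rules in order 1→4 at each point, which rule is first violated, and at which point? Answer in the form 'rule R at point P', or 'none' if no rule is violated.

rule 1 at point 8

Zone of each point (C = within 1σ̂, B = 1σ̂–2σ̂, A = 2σ̂–3σ̂, * = beyond 3σ̂; sign = side of CL): 1:+B, 2:+C, 3:-C, 4:-C, 5:-C, 6:+C, 7:+C, 8:-*, 9:-C, 10:-C, 11:-B, 12:-C, 13:+C, 14:+B, 15:-C, 16:-B
Rule 1 (one point beyond the 3σ limits) is satisfied at point 8.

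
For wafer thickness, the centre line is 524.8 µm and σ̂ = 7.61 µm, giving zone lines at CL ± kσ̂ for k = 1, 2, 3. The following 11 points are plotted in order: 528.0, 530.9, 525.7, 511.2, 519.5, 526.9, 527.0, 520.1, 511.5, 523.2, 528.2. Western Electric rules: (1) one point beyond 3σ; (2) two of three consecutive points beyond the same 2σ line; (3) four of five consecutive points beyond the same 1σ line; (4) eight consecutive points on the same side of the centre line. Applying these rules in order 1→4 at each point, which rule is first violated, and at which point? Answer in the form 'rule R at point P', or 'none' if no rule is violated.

none

Zone of each point (C = within 1σ̂, B = 1σ̂–2σ̂, A = 2σ̂–3σ̂, * = beyond 3σ̂; sign = side of CL): 1:+C, 2:+C, 3:+C, 4:-B, 5:-C, 6:+C, 7:+C, 8:-C, 9:-B, 10:-C, 11:+C
No rule fires across all 11 points.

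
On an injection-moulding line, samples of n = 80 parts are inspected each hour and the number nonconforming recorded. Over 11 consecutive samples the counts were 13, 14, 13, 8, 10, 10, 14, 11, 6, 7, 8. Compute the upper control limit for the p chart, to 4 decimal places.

p̄ = Σdᵢ / (k·n) = 114 / (11 × 80) = 0.12955
UCL = p̄ + 3·√(p̄(1−p̄)/n) = 0.12955 + 3 × √(0.12955×0.87045/80) = 0.12955 + 3 × 0.03754 = 0.24218

0.2422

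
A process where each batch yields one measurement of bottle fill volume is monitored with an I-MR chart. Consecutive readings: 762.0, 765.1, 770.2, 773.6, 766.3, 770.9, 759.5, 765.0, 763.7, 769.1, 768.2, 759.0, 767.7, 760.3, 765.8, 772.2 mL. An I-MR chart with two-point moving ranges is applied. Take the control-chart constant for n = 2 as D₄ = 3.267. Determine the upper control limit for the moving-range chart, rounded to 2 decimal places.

18.56

Moving ranges: 3.1, 5.1, 3.4, 7.3, 4.6, 11.4, 5.5, 1.3, 5.4, 0.9, 9.2, 8.7, 7.4, 5.5, 6.4; M̄R̄ = 85.2000 / 15 = 5.6800
UCL_MR = D₄·M̄R̄ = 3.267 × 5.6800 = 18.5566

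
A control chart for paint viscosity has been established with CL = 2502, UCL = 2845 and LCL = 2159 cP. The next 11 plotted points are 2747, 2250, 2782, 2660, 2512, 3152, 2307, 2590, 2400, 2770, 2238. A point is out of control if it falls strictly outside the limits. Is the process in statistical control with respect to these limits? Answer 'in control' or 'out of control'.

Compare each point to [2159, 2845]: sample 6 = 3152 > UCL.

out of control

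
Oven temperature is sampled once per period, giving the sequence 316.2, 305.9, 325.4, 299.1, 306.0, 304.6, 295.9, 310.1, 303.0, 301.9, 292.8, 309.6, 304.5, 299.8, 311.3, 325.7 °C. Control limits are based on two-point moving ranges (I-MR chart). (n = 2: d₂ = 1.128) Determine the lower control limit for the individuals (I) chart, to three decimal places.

279.133

X̄ = (316.2 + 305.9 + 325.4 + 299.1 + 306.0 + 304.6 + 295.9 + 310.1 + 303.0 + 301.9 + 292.8 + 309.6 + 304.5 + 299.8 + 311.3 + 325.7) / 16 = 306.9875
Moving ranges: 10.3, 19.5, 26.3, 6.9, 1.4, 8.7, 14.2, 7.1, 1.1, 9.1, 16.8, 5.1, 4.7, 11.5, 14.4; M̄R̄ = 157.1000 / 15 = 10.4733
LCL = X̄ − 3·M̄R̄/d₂ = 306.9875 − 3 × 10.4733 / 1.128 = 279.1329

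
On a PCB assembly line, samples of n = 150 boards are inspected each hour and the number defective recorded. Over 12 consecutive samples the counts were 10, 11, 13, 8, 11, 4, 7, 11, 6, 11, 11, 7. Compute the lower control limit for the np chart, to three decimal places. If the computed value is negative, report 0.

p̄ = Σdᵢ / (k·n) = 110 / (12 × 150) = 0.06111
LCL = np̄ − 3·√(np̄(1−p̄)) = 9.1667 − 3 × 2.9337 = 0.3656

0.366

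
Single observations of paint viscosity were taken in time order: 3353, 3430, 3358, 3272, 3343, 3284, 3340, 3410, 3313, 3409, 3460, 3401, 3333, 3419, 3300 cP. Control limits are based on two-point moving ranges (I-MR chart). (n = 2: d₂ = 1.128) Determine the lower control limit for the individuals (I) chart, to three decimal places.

3158.969

X̄ = (3353 + 3430 + 3358 + 3272 + 3343 + 3284 + 3340 + 3410 + 3313 + 3409 + 3460 + 3401 + 3333 + 3419 + 3300) / 15 = 3361.6667
Moving ranges: 77, 72, 86, 71, 59, 56, 70, 97, 96, 51, 59, 68, 86, 119; M̄R̄ = 1067.0000 / 14 = 76.2143
LCL = X̄ − 3·M̄R̄/d₂ = 3361.6667 − 3 × 76.2143 / 1.128 = 3158.9691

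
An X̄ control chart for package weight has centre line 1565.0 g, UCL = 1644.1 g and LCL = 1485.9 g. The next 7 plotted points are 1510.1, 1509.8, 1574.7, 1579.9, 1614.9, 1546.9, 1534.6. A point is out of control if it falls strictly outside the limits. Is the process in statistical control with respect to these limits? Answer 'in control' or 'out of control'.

All 7 points lie within [1485.9, 1644.1].

in control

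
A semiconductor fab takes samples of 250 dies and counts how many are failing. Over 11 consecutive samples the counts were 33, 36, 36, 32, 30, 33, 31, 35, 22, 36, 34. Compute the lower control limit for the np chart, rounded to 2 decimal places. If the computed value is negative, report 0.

16.58

p̄ = Σdᵢ / (k·n) = 358 / (11 × 250) = 0.13018
LCL = np̄ − 3·√(np̄(1−p̄)) = 32.5455 − 3 × 5.3206 = 16.5837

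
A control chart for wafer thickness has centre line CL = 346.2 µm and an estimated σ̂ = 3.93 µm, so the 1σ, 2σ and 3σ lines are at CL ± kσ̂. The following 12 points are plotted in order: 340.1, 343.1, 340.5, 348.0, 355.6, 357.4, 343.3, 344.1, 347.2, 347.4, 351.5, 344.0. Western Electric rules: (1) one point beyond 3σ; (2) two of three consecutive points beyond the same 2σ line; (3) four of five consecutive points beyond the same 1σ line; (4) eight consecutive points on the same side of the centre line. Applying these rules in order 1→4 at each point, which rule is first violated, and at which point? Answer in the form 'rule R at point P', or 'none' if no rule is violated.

Zone of each point (C = within 1σ̂, B = 1σ̂–2σ̂, A = 2σ̂–3σ̂, * = beyond 3σ̂; sign = side of CL): 1:-B, 2:-C, 3:-B, 4:+C, 5:+A, 6:+A, 7:-C, 8:-C, 9:+C, 10:+C, 11:+B, 12:-C
Rule 2 (two of three consecutive points beyond the same 2σ limit) is satisfied at point 6.

rule 2 at point 6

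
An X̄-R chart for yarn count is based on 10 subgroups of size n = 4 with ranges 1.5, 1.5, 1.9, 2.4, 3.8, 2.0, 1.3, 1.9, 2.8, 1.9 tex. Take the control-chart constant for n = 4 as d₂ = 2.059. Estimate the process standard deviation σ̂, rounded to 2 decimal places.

1.02

R̄ = (1.5 + 1.5 + 1.9 + 2.4 + 3.8 + 2.0 + 1.3 + 1.9 + 2.8 + 1.9) / 10 = 2.1000
σ̂ = R̄ / d₂ = 2.1000 / 2.059 = 1.0199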